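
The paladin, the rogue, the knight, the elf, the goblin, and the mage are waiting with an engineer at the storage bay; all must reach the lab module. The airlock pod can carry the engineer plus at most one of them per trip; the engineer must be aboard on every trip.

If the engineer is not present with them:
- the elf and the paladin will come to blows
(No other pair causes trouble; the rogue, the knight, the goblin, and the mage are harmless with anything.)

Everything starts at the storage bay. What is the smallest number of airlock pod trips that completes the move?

11

Counting alone: the engineer can take at most 1 across per trip to the lab module, so moving all 6 needs at least 6 loaded trips out, with a return between consecutive ones — at least 11 crossings.
The plan below uses exactly 11 crossings, so it is optimal:
1. Engineer goes to the lab module with the paladin.  [the storage bay: the elf, the goblin, the knight, the mage, the rogue | the lab module: the paladin]
2. Engineer goes back to the storage bay alone.  [the storage bay: the elf, the goblin, the knight, the mage, the rogue | the lab module: the paladin]
3. Engineer goes to the lab module with the rogue.  [the storage bay: the elf, the goblin, the knight, the mage | the lab module: the paladin, the rogue]
4. Engineer goes back to the storage bay alone.  [the storage bay: the elf, the goblin, the knight, the mage | the lab module: the paladin, the rogue]
5. Engineer goes to the lab module with the knight.  [the storage bay: the elf, the goblin, the mage | the lab module: the knight, the paladin, the rogue]
6. Engineer goes back to the storage bay alone.  [the storage bay: the elf, the goblin, the mage | the lab module: the knight, the paladin, the rogue]
7. Engineer goes to the lab module with the goblin.  [the storage bay: the elf, the mage | the lab module: the goblin, the knight, the paladin, the rogue]
8. Engineer goes back to the storage bay alone.  [the storage bay: the elf, the mage | the lab module: the goblin, the knight, the paladin, the rogue]
9. Engineer goes to the lab module with the mage.  [the storage bay: the elf | the lab module: the goblin, the knight, the mage, the paladin, the rogue]
10. Engineer goes back to the storage bay alone.  [the storage bay: the elf | the lab module: the goblin, the knight, the mage, the paladin, the rogue]
11. Engineer goes to the lab module with the elf.  [the storage bay: — | the lab module: the elf, the goblin, the knight, the mage, the paladin, the rogue]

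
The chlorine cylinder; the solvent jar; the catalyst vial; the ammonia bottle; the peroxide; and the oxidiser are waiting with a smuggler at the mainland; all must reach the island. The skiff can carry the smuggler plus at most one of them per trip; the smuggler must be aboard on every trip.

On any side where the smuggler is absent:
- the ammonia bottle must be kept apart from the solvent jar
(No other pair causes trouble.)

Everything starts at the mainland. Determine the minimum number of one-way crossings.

Counting alone: the smuggler can take at most 1 across per trip to the island, so moving all 6 needs at least 6 loaded trips out, with a return between consecutive ones — at least 11 crossings.
The plan below uses exactly 11 crossings, so it is optimal:
1. Smuggler goes to the island with the solvent jar.  [the mainland: the ammonia bottle, the catalyst vial, the chlorine cylinder, the oxidiser, the peroxide | the island: the solvent jar]
2. Smuggler goes back to the mainland alone.  [the mainland: the ammonia bottle, the catalyst vial, the chlorine cylinder, the oxidiser, the peroxide | the island: the solvent jar]
3. Smuggler goes to the island with the chlorine cylinder.  [the mainland: the ammonia bottle, the catalyst vial, the oxidiser, the peroxide | the island: the chlorine cylinder, the solvent jar]
4. Smuggler goes back to the mainland alone.  [the mainland: the ammonia bottle, the catalyst vial, the oxidiser, the peroxide | the island: the chlorine cylinder, the solvent jar]
5. Smuggler goes to the island with the catalyst vial.  [the mainland: the ammonia bottle, the oxidiser, the peroxide | the island: the catalyst vial, the chlorine cylinder, the solvent jar]
6. Smuggler goes back to the mainland alone.  [the mainland: the ammonia bottle, the oxidiser, the peroxide | the island: the catalyst vial, the chlorine cylinder, the solvent jar]
7. Smuggler goes to the island with the peroxide.  [the mainland: the ammonia bottle, the oxidiser | the island: the catalyst vial, the chlorine cylinder, the peroxide, the solvent jar]
8. Smuggler goes back to the mainland alone.  [the mainland: the ammonia bottle, the oxidiser | the island: the catalyst vial, the chlorine cylinder, the peroxide, the solvent jar]
9. Smuggler goes to the island with the oxidiser.  [the mainland: the ammonia bottle | the island: the catalyst vial, the chlorine cylinder, the oxidiser, the peroxide, the solvent jar]
10. Smuggler goes back to the mainland alone.  [the mainland: the ammonia bottle | the island: the catalyst vial, the chlorine cylinder, the oxidiser, the peroxide, the solvent jar]
11. Smuggler goes to the island with the ammonia bottle.  [the mainland: — | the island: the ammonia bottle, the catalyst vial, the chlorine cylinder, the oxidiser, the peroxide, the solvent jar]

11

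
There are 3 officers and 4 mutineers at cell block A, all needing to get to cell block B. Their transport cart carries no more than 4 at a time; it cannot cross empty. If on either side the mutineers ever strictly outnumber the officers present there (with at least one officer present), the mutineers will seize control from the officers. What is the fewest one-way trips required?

impossible

The mutineers already outnumber the officers at cell block A before anyone moves, so the starting position itself is disallowed.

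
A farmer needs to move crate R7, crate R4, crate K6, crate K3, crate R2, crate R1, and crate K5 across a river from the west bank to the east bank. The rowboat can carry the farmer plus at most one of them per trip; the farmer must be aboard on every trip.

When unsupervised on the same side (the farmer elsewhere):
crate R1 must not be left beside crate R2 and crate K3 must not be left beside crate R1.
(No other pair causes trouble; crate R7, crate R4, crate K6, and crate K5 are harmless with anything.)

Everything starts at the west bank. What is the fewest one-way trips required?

15

Counting alone: the farmer can take at most 1 across per trip to the east bank, so moving all 7 needs at least 7 loaded trips out, with a return between consecutive ones — at least 13 crossings.
The safety rule pushes this higher. Following every safe sequence of crossings, the most of the 7 that can be at the east bank as the rowboat arrives there on crossing 13 is 6 — never all 7.
So no plan with fewer than 15 crossings exists, and this one achieves 15:
1. Farmer goes to the east bank with crate R1.
2. Farmer goes back to the west bank alone.
3. Farmer goes to the east bank with crate R7.
4. Farmer goes back to the west bank alone.
5. Farmer goes to the east bank with crate R4.
6. Farmer goes back to the west bank alone.
7. Farmer goes to the east bank with crate K6.
8. Farmer goes back to the west bank alone.
9. Farmer goes to the east bank with crate K3.
10. Farmer goes back to the west bank with crate R1.
11. Farmer goes to the east bank with crate R2.
12. Farmer goes back to the west bank alone.
13. Farmer goes to the east bank with crate K5.
14. Farmer goes back to the west bank alone.
15. Farmer goes to the east bank with crate R1.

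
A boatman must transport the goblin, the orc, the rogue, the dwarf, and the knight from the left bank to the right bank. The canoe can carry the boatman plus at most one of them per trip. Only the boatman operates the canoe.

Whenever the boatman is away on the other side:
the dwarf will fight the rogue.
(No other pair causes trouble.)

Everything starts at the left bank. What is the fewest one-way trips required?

Counting alone: the boatman can take at most 1 across per trip to the right bank, so moving all 5 needs at least 5 loaded trips out, with a return between consecutive ones — at least 9 crossings.
The plan below uses exactly 9 crossings, so it is optimal:
1. Boatman goes to the right bank with the rogue.
2. Boatman goes back to the left bank alone.
3. Boatman goes to the right bank with the goblin.
4. Boatman goes back to the left bank alone.
5. Boatman goes to the right bank with the orc.
6. Boatman goes back to the left bank alone.
7. Boatman goes to the right bank with the knight.
8. Boatman goes back to the left bank alone.
9. Boatman goes to the right bank with the dwarf.

9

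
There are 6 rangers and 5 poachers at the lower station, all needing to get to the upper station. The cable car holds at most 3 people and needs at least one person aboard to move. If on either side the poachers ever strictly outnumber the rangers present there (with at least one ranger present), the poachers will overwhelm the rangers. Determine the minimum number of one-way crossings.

9

Counting alone: each trip to the upper station takes at most 3 across and each return brings at least 1 back, so after t trips out (and t−1 returns) at most 3t − (t−1) of the 11 are across; that first reaches 11 at t = 5, so at least 9 crossings are needed.
The plan below uses exactly 9 crossings, so it is optimal:
1. 3 poachers → the upper station.  (the lower station: 6R 2P; the upper station: 0R 3P)
2. 1 poacher ← the lower station.  (the lower station: 6R 3P; the upper station: 0R 2P)
3. 3 rangers → the upper station.  (the lower station: 3R 3P; the upper station: 3R 2P)
4. 1 ranger ← the lower station.  (the lower station: 4R 3P; the upper station: 2R 2P)
5. 2 rangers and 1 poacher → the upper station.  (the lower station: 2R 2P; the upper station: 4R 3P)
6. 1 ranger ← the lower station.  (the lower station: 3R 2P; the upper station: 3R 3P)
7. 2 rangers and 1 poacher → the upper station.  (the lower station: 1R 1P; the upper station: 5R 4P)
8. 1 ranger ← the lower station.  (the lower station: 2R 1P; the upper station: 4R 4P)
9. 2 rangers and 1 poacher → the upper station.  (the lower station: 0R 0P; the upper station: 6R 5P)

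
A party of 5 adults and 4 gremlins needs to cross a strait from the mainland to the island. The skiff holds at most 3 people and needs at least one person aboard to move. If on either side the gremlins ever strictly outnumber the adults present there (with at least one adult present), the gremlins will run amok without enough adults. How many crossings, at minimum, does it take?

7

Counting alone: each trip to the island takes at most 3 across and each return brings at least 1 back, so after t trips out (and t−1 returns) at most 3t − (t−1) of the 9 are across; that first reaches 9 at t = 4, so at least 7 crossings are needed.
The plan below uses exactly 7 crossings, so it is optimal:
1. 3 gremlins → the island.  (the mainland: 5A 1G; the island: 0A 3G)
2. 1 gremlin ← the mainland.  (the mainland: 5A 2G; the island: 0A 2G)
3. 3 adults → the island.  (the mainland: 2A 2G; the island: 3A 2G)
4. 1 adult ← the mainland.  (the mainland: 3A 2G; the island: 2A 2G)
5. 2 adults and 1 gremlin → the island.  (the mainland: 1A 1G; the island: 4A 3G)
6. 1 adult ← the mainland.  (the mainland: 2A 1G; the island: 3A 3G)
7. 2 adults and 1 gremlin → the island.  (the mainland: 0A 0G; the island: 5A 4G)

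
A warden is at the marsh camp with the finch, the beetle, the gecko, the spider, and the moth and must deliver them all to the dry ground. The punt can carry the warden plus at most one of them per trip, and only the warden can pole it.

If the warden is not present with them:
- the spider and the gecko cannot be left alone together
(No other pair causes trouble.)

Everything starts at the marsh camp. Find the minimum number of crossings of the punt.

Counting alone: the warden can take at most 1 across per trip to the dry ground, so moving all 5 needs at least 5 loaded trips out, with a return between consecutive ones — at least 9 crossings.
The plan below uses exactly 9 crossings, so it is optimal:
1. Warden goes to the dry ground with the gecko.
2. Warden goes back to the marsh camp alone.
3. Warden goes to the dry ground with the finch.
4. Warden goes back to the marsh camp alone.
5. Warden goes to the dry ground with the beetle.
6. Warden goes back to the marsh camp alone.
7. Warden goes to the dry ground with the moth.
8. Warden goes back to the marsh camp alone.
9. Warden goes to the dry ground with the spider.

9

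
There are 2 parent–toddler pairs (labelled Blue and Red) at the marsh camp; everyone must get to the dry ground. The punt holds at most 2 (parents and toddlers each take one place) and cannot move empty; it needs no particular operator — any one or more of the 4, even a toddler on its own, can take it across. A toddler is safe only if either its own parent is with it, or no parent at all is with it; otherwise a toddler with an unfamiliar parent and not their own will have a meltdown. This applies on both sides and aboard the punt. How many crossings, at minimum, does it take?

Counting alone: each trip to the dry ground takes at most 2 across and each return brings at least 1 back, so after t trips out (and t−1 returns) at most 2t − (t−1) of the 4 are across; that first reaches 4 at t = 3, so at least 5 crossings are needed.
The plan below uses exactly 5 crossings, so it is optimal:
1. parent Blue and toddler Blue cross → the dry ground.
2. parent Blue crosses ← the marsh camp.
3. parent Blue and parent Red cross → the dry ground.
4. parent Red crosses ← the marsh camp.
5. parent Red and toddler Red cross → the dry ground.

5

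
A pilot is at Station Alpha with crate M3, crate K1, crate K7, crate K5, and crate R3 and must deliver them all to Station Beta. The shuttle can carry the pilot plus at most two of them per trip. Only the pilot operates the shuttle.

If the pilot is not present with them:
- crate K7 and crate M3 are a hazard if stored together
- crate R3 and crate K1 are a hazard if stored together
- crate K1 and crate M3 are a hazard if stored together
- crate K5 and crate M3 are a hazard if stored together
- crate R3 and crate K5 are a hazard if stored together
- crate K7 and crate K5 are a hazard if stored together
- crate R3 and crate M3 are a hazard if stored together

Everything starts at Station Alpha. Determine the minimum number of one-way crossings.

Whatever the first load, the items left behind include a forbidden pair without the pilot. No opening move is safe, so no plan exists.

impossible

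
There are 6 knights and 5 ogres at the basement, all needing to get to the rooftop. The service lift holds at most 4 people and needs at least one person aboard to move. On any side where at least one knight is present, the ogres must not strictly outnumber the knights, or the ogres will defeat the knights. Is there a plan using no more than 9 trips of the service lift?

Yes — this plan uses 7 crossings (≤ 9):
1. 2 ogres → the rooftop.  (the basement: 6K 3O; the rooftop: 0K 2O)
2. 1 ogre ← the basement.  (the basement: 6K 4O; the rooftop: 0K 1O)
3. 4 ogres → the rooftop.  (the basement: 6K 0O; the rooftop: 0K 5O)
4. 1 ogre ← the basement.  (the basement: 6K 1O; the rooftop: 0K 4O)
5. 4 knights → the rooftop.  (the basement: 2K 1O; the rooftop: 4K 4O)
6. 1 ogre ← the basement.  (the basement: 2K 2O; the rooftop: 4K 3O)
7. 2 knights and 2 ogres → the rooftop.  (the basement: 0K 0O; the rooftop: 6K 5O)

Yes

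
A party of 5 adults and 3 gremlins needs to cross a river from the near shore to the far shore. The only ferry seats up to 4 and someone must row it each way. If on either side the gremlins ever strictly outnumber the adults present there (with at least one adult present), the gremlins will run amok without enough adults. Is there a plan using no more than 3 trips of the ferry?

Counting alone: each trip to the far shore takes at most 4 across and each return brings at least 1 back, so after t trips out (and t−1 returns) at most 4t − (t−1) of the 8 are across; that first reaches 8 at t = 3, so at least 5 crossings are needed.
Since 3 < 5, 3 crossings cannot be enough. (The shortest complete plan in fact takes 5:)
1. 2 gremlins → the far shore.  (the near shore: 5A 1G; the far shore: 0A 2G)
2. 1 gremlin ← the near shore.  (the near shore: 5A 2G; the far shore: 0A 1G)
3. 3 adults and 1 gremlin → the far shore.  (the near shore: 2A 1G; the far shore: 3A 2G)
4. 1 gremlin ← the near shore.  (the near shore: 2A 2G; the far shore: 3A 1G)
5. 2 adults and 2 gremlins → the far shore.  (the near shore: 0A 0G; the far shore: 5A 3G)

No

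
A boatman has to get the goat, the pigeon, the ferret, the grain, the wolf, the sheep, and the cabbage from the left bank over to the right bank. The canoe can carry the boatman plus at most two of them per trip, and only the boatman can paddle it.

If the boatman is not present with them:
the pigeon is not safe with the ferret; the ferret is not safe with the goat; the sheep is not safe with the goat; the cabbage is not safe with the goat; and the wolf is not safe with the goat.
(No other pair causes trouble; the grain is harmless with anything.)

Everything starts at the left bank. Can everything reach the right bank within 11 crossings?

Yes

Yes — this plan uses 9 crossings (≤ 11):
1. Boatman goes to the right bank with the goat and the pigeon.
2. Boatman goes back to the left bank alone.
3. Boatman goes to the right bank with the grain.
4. Boatman goes back to the left bank alone.
5. Boatman goes to the right bank with the ferret and the wolf.
6. Boatman goes back to the left bank with the goat and the pigeon.
7. Boatman goes to the right bank with the cabbage and the sheep.
8. Boatman goes back to the left bank alone.
9. Boatman goes to the right bank with the goat and the pigeon.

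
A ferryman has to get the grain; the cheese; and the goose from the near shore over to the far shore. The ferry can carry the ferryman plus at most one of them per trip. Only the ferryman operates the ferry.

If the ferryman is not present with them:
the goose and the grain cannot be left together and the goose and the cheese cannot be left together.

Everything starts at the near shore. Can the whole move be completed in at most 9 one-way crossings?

Yes — this plan uses 7 crossings (≤ 9):
1. Ferryman goes to the far shore with the goose.
2. Ferryman goes back to the near shore alone.
3. Ferryman goes to the far shore with the grain.
4. Ferryman goes back to the near shore with the goose.
5. Ferryman goes to the far shore with the cheese.
6. Ferryman goes back to the near shore alone.
7. Ferryman goes to the far shore with the goose.

Yes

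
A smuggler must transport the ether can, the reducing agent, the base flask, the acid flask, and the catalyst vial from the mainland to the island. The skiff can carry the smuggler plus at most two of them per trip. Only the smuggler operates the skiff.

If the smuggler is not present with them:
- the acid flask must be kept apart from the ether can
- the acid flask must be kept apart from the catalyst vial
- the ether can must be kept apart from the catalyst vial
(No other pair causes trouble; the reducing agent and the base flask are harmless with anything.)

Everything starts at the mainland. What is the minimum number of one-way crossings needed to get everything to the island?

Counting alone: the smuggler can take at most 2 across per trip to the island, so moving all 5 needs at least 3 loaded trips out, with a return between consecutive ones — at least 5 crossings.
The safety rule pushes this higher. Following every safe sequence of crossings, the most of the 5 that can be at the island as the skiff arrives there on crossing 5 is 4 — never all 5.
So no plan with fewer than 7 crossings exists, and this one achieves 7:
1. Smuggler goes to the island with the acid flask and the ether can.  [the mainland: the base flask, the catalyst vial, the reducing agent | the island: the acid flask, the ether can]
2. Smuggler goes back to the mainland with the ether can.  [the mainland: the base flask, the catalyst vial, the ether can, the reducing agent | the island: the acid flask]
3. Smuggler goes to the island with the ether can and the reducing agent.  [the mainland: the base flask, the catalyst vial | the island: the acid flask, the ether can, the reducing agent]
4. Smuggler goes back to the mainland with the ether can.  [the mainland: the base flask, the catalyst vial, the ether can | the island: the acid flask, the reducing agent]
5. Smuggler goes to the island with the base flask and the ether can.  [the mainland: the catalyst vial | the island: the acid flask, the base flask, the ether can, the reducing agent]
6. Smuggler goes back to the mainland with the ether can.  [the mainland: the catalyst vial, the ether can | the island: the acid flask, the base flask, the reducing agent]
7. Smuggler goes to the island with the catalyst vial and the ether can.  [the mainland: — | the island: the acid flask, the base flask, the catalyst vial, the ether can, the reducing agent]

7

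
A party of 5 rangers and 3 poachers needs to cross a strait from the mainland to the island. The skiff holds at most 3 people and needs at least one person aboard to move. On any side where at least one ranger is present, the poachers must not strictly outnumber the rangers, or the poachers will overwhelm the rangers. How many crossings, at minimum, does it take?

7

Counting alone: each trip to the island takes at most 3 across and each return brings at least 1 back, so after t trips out (and t−1 returns) at most 3t − (t−1) of the 8 are across; that first reaches 8 at t = 4, so at least 7 crossings are needed.
The plan below uses exactly 7 crossings, so it is optimal:
1. 2 poachers → the island.  (the mainland: 5R 1P; the island: 0R 2P)
2. 1 poacher ← the mainland.  (the mainland: 5R 2P; the island: 0R 1P)
3. 2 rangers and 1 poacher → the island.  (the mainland: 3R 1P; the island: 2R 2P)
4. 1 poacher ← the mainland.  (the mainland: 3R 2P; the island: 2R 1P)
5. 1 ranger and 2 poachers → the island.  (the mainland: 2R 0P; the island: 3R 3P)
6. 1 poacher ← the mainland.  (the mainland: 2R 1P; the island: 3R 2P)
7. 2 rangers and 1 poacher → the island.  (the mainland: 0R 0P; the island: 5R 3P)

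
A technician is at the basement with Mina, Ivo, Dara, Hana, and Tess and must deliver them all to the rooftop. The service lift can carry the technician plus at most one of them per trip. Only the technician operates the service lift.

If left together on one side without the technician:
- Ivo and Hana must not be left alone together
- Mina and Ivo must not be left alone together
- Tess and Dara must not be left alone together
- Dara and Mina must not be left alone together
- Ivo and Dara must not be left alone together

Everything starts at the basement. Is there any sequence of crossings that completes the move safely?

Whatever the first load, the items left behind include a forbidden pair without the technician. No opening move is safe, so no plan exists.

No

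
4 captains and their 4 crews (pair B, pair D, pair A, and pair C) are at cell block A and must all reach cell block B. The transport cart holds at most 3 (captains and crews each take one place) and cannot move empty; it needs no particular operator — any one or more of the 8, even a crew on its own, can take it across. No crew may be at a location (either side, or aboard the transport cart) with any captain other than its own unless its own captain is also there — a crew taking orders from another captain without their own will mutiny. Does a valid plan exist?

1. captain B and crew B cross → cell block B.
2. captain B crosses ← cell block A.
3. captain B, captain D, and crew D cross → cell block B.
4. captain B and crew B cross ← cell block A.
5. captain A, captain B, and captain C cross → cell block B.
6. crew D crosses ← cell block A.
7. crew B and crew D cross → cell block B.
8. crew B crosses ← cell block A.
9. crew A, crew B, and crew C cross → cell block B.

Yes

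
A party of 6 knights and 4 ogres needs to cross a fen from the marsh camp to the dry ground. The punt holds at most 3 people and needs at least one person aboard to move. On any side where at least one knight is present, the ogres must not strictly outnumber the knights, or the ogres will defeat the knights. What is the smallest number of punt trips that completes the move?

Counting alone: each trip to the dry ground takes at most 3 across and each return brings at least 1 back, so after t trips out (and t−1 returns) at most 3t − (t−1) of the 10 are across; that first reaches 10 at t = 5, so at least 9 crossings are needed.
The plan below uses exactly 9 crossings, so it is optimal:
1. 2 ogres → the dry ground.  (the marsh camp: 6K 2O; the dry ground: 0K 2O)
2. 1 ogre ← the marsh camp.  (the marsh camp: 6K 3O; the dry ground: 0K 1O)
3. 3 ogres → the dry ground.  (the marsh camp: 6K 0O; the dry ground: 0K 4O)
4. 1 ogre ← the marsh camp.  (the marsh camp: 6K 1O; the dry ground: 0K 3O)
5. 3 knights → the dry ground.  (the marsh camp: 3K 1O; the dry ground: 3K 3O)
6. 1 ogre ← the marsh camp.  (the marsh camp: 3K 2O; the dry ground: 3K 2O)
7. 1 knight and 2 ogres → the dry ground.  (the marsh camp: 2K 0O; the dry ground: 4K 4O)
8. 1 ogre ← the marsh camp.  (the marsh camp: 2K 1O; the dry ground: 4K 3O)
9. 2 knights and 1 ogre → the dry ground.  (the marsh camp: 0K 0O; the dry ground: 6K 4O)

9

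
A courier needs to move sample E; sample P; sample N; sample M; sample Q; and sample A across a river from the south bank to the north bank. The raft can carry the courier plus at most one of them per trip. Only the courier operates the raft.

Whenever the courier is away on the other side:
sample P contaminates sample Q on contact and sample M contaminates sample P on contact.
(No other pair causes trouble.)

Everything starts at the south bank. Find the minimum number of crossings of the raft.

13

Counting alone: the courier can take at most 1 across per trip to the north bank, so moving all 6 needs at least 6 loaded trips out, with a return between consecutive ones — at least 11 crossings.
The safety rule pushes this higher. Following every safe sequence of crossings, the most of the 6 that can be at the north bank as the raft arrives there on crossing 11 is 5 — never all 6.
So no plan with fewer than 13 crossings exists, and this one achieves 13:
1. Courier goes to the north bank with sample P.  [the south bank: sample A, sample E, sample M, sample N, sample Q | the north bank: sample P]
2. Courier goes back to the south bank alone.  [the south bank: sample A, sample E, sample M, sample N, sample Q | the north bank: sample P]
3. Courier goes to the north bank with sample E.  [the south bank: sample A, sample M, sample N, sample Q | the north bank: sample E, sample P]
4. Courier goes back to the south bank alone.  [the south bank: sample A, sample M, sample N, sample Q | the north bank: sample E, sample P]
5. Courier goes to the north bank with sample N.  [the south bank: sample A, sample M, sample Q | the north bank: sample E, sample N, sample P]
6. Courier goes back to the south bank alone.  [the south bank: sample A, sample M, sample Q | the north bank: sample E, sample N, sample P]
7. Courier goes to the north bank with sample M.  [the south bank: sample A, sample Q | the north bank: sample E, sample M, sample N, sample P]
8. Courier goes back to the south bank with sample P.  [the south bank: sample A, sample P, sample Q | the north bank: sample E, sample M, sample N]
9. Courier goes to the north bank with sample Q.  [the south bank: sample A, sample P | the north bank: sample E, sample M, sample N, sample Q]
10. Courier goes back to the south bank alone.  [the south bank: sample A, sample P | the north bank: sample E, sample M, sample N, sample Q]
11. Courier goes to the north bank with sample A.  [the south bank: sample P | the north bank: sample A, sample E, sample M, sample N, sample Q]
12. Courier goes back to the south bank alone.  [the south bank: sample P | the north bank: sample A, sample E, sample M, sample N, sample Q]
13. Courier goes to the north bank with sample P.  [the south bank: — | the north bank: sample A, sample E, sample M, sample N, sample P, sample Q]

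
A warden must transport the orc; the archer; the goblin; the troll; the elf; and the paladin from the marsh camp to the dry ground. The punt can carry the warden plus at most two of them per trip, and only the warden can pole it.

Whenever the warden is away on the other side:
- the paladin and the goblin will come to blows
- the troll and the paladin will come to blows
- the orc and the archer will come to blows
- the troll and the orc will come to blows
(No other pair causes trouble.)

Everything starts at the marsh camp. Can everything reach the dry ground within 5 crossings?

Counting alone: the warden can take at most 2 across per trip to the dry ground, so moving all 6 needs at least 3 loaded trips out, with a return between consecutive ones — at least 5 crossings.
The safety rule pushes this higher. Following every safe sequence of crossings, the most of the 6 that can be at the dry ground as the punt arrives there on crossing 5 is 5 — never all 6.
So the move cannot be finished within 5 crossings. (The shortest complete plan takes 7:)
1. Warden goes to the dry ground with the orc and the paladin.  [the marsh camp: the archer, the elf, the goblin, the troll | the dry ground: the orc, the paladin]
2. Warden goes back to the marsh camp alone.  [the marsh camp: the archer, the elf, the goblin, the troll | the dry ground: the orc, the paladin]
3. Warden goes to the dry ground with the archer and the goblin.  [the marsh camp: the elf, the troll | the dry ground: the archer, the goblin, the orc, the paladin]
4. Warden goes back to the marsh camp with the orc and the paladin.  [the marsh camp: the elf, the orc, the paladin, the troll | the dry ground: the archer, the goblin]
5. Warden goes to the dry ground with the elf and the troll.  [the marsh camp: the orc, the paladin | the dry ground: the archer, the elf, the goblin, the troll]
6. Warden goes back to the marsh camp alone.  [the marsh camp: the orc, the paladin | the dry ground: the archer, the elf, the goblin, the troll]
7. Warden goes to the dry ground with the orc and the paladin.  [the marsh camp: — | the dry ground: the archer, the elf, the goblin, the orc, the paladin, the troll]

No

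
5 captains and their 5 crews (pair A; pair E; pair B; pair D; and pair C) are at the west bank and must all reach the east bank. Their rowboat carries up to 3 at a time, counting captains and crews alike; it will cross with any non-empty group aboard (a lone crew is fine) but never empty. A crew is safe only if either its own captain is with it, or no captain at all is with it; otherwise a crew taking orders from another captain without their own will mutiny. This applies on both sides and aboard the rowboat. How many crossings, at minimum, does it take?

11

Counting alone: each trip to the east bank takes at most 3 across and each return brings at least 1 back, so after t trips out (and t−1 returns) at most 3t − (t−1) of the 10 are across; that first reaches 10 at t = 5, so at least 9 crossings are needed.
The safety rule pushes this higher. Following every safe sequence of crossings, the most of the 10 that can be at the east bank as the rowboat arrives there on crossing 9 is 9 — never all 10.
So no plan with fewer than 11 crossings exists, and this one achieves 11:
1. captain A and crew A cross → the east bank.
2. captain A crosses ← the west bank.
3. crew B, crew D, and crew E cross → the east bank.
4. crew A crosses ← the west bank.
5. captain B, captain D, and captain E cross → the east bank.
6. captain E and crew E cross ← the west bank.
7. captain A, captain C, and captain E cross → the east bank.
8. crew B crosses ← the west bank.
9. crew A and crew E cross → the east bank.
10. crew A crosses ← the west bank.
11. crew A, crew B, and crew C cross → the east bank.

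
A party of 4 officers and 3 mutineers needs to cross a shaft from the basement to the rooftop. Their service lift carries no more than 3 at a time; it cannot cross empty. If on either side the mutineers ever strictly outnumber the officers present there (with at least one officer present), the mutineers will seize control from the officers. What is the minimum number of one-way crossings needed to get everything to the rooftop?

Counting alone: each trip to the rooftop takes at most 3 across and each return brings at least 1 back, so after t trips out (and t−1 returns) at most 3t − (t−1) of the 7 are across; that first reaches 7 at t = 3, so at least 5 crossings are needed.
The plan below uses exactly 5 crossings, so it is optimal:
1. 3 mutineers → the rooftop.  (the basement: 4O 0M; the rooftop: 0O 3M)
2. 1 mutineer ← the basement.  (the basement: 4O 1M; the rooftop: 0O 2M)
3. 3 officers → the rooftop.  (the basement: 1O 1M; the rooftop: 3O 2M)
4. 1 officer ← the basement.  (the basement: 2O 1M; the rooftop: 2O 2M)
5. 2 officers and 1 mutineer → the rooftop.  (the basement: 0O 0M; the rooftop: 4O 3M)

5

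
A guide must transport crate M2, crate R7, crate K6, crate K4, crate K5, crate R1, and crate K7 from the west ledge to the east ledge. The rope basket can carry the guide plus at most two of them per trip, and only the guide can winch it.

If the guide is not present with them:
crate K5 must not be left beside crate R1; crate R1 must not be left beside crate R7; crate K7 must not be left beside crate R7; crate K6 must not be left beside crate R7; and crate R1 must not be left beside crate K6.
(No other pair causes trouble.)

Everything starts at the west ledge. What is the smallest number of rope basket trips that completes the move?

11

Counting alone: the guide can take at most 2 across per trip to the east ledge, so moving all 7 needs at least 4 loaded trips out, with a return between consecutive ones — at least 7 crossings.
The safety rule pushes this higher. Following every safe sequence of crossings, the most of the 7 that can be at the east ledge as the rope basket arrives there on crossings 7, 9 is 5, 6 respectively — never all 7.
So no plan with fewer than 11 crossings exists, and this one achieves 11:
1. Guide goes to the east ledge with crate R1 and crate R7.  [the west ledge: crate K4, crate K5, crate K6, crate K7, crate M2 | the east ledge: crate R1, crate R7]
2. Guide goes back to the west ledge with crate R7.  [the west ledge: crate K4, crate K5, crate K6, crate K7, crate M2, crate R7 | the east ledge: crate R1]
3. Guide goes to the east ledge with crate M2 and crate R7.  [the west ledge: crate K4, crate K5, crate K6, crate K7 | the east ledge: crate M2, crate R1, crate R7]
4. Guide goes back to the west ledge with crate R7.  [the west ledge: crate K4, crate K5, crate K6, crate K7, crate R7 | the east ledge: crate M2, crate R1]
5. Guide goes to the east ledge with crate K4 and crate R7.  [the west ledge: crate K5, crate K6, crate K7 | the east ledge: crate K4, crate M2, crate R1, crate R7]
6. Guide goes back to the west ledge with crate R7.  [the west ledge: crate K5, crate K6, crate K7, crate R7 | the east ledge: crate K4, crate M2, crate R1]
7. Guide goes to the east ledge with crate K5 and crate R7.  [the west ledge: crate K6, crate K7 | the east ledge: crate K4, crate K5, crate M2, crate R1, crate R7]
8. Guide goes back to the west ledge with crate R1.  [the west ledge: crate K6, crate K7, crate R1 | the east ledge: crate K4, crate K5, crate M2, crate R7]
9. Guide goes to the east ledge with crate K6 and crate K7.  [the west ledge: crate R1 | the east ledge: crate K4, crate K5, crate K6, crate K7, crate M2, crate R7]
10. Guide goes back to the west ledge with crate R7.  [the west ledge: crate R1, crate R7 | the east ledge: crate K4, crate K5, crate K6, crate K7, crate M2]
11. Guide goes to the east ledge with crate R1 and crate R7.  [the west ledge: — | the east ledge: crate K4, crate K5, crate K6, crate K7, crate M2, crate R1, crate R7]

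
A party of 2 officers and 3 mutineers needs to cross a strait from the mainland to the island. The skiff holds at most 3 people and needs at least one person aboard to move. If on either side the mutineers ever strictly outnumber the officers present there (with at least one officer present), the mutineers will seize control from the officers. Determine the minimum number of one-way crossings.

impossible

The mutineers already outnumber the officers at the mainland before anyone moves, so the starting position itself is disallowed.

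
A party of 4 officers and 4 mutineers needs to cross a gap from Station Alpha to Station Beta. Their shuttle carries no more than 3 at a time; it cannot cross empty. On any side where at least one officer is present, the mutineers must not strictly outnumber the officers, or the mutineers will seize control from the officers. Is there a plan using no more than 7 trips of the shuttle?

Counting alone: each trip to Station Beta takes at most 3 across and each return brings at least 1 back, so after t trips out (and t−1 returns) at most 3t − (t−1) of the 8 are across; that first reaches 8 at t = 4, so at least 7 crossings are needed.
The safety rule pushes this higher. Following every safe sequence of crossings, the most of the 8 that can be at Station Beta as the shuttle arrives there on crossing 7 is 7 — never all 8.
So the move cannot be finished within 7 crossings. (The shortest complete plan takes 9:)
1. 2 mutineers → Station Beta.  (Station Alpha: 4O 2M; Station Beta: 0O 2M)
2. 1 mutineer ← Station Alpha.  (Station Alpha: 4O 3M; Station Beta: 0O 1M)
3. 3 mutineers → Station Beta.  (Station Alpha: 4O 0M; Station Beta: 0O 4M)
4. 1 mutineer ← Station Alpha.  (Station Alpha: 4O 1M; Station Beta: 0O 3M)
5. 3 officers → Station Beta.  (Station Alpha: 1O 1M; Station Beta: 3O 3M)
6. 1 officer and 1 mutineer ← Station Alpha.  (Station Alpha: 2O 2M; Station Beta: 2O 2M)
7. 2 officers → Station Beta.  (Station Alpha: 0O 2M; Station Beta: 4O 2M)
8. 1 mutineer ← Station Alpha.  (Station Alpha: 0O 3M; Station Beta: 4O 1M)
9. 3 mutineers → Station Beta.  (Station Alpha: 0O 0M; Station Beta: 4O 4M)

No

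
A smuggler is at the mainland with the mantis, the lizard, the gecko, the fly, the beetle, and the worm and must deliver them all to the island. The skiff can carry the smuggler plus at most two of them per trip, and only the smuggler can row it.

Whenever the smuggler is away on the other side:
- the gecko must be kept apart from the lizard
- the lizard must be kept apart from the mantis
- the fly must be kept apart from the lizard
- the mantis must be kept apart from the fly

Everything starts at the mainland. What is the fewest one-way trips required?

Counting alone: the smuggler can take at most 2 across per trip to the island, so moving all 6 needs at least 3 loaded trips out, with a return between consecutive ones — at least 5 crossings.
The safety rule pushes this higher. Following every safe sequence of crossings, the most of the 6 that can be at the island as the skiff arrives there on crossings 5, 7 is 4, 5 respectively — never all 6.
So no plan with fewer than 9 crossings exists, and this one achieves 9:
1. Smuggler goes to the island with the lizard and the mantis.  [the mainland: the beetle, the fly, the gecko, the worm | the island: the lizard, the mantis]
2. Smuggler goes back to the mainland with the mantis.  [the mainland: the beetle, the fly, the gecko, the mantis, the worm | the island: the lizard]
3. Smuggler goes to the island with the gecko and the mantis.  [the mainland: the beetle, the fly, the worm | the island: the gecko, the lizard, the mantis]
4. Smuggler goes back to the mainland with the lizard.  [the mainland: the beetle, the fly, the lizard, the worm | the island: the gecko, the mantis]
5. Smuggler goes to the island with the beetle and the lizard.  [the mainland: the fly, the worm | the island: the beetle, the gecko, the lizard, the mantis]
6. Smuggler goes back to the mainland with the lizard.  [the mainland: the fly, the lizard, the worm | the island: the beetle, the gecko, the mantis]
7. Smuggler goes to the island with the lizard and the worm.  [the mainland: the fly | the island: the beetle, the gecko, the lizard, the mantis, the worm]
8. Smuggler goes back to the mainland with the lizard.  [the mainland: the fly, the lizard | the island: the beetle, the gecko, the mantis, the worm]
9. Smuggler goes to the island with the fly and the lizard.  [the mainland: — | the island: the beetle, the fly, the gecko, the lizard, the mantis, the worm]

9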